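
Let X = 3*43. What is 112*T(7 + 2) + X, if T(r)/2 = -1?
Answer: -95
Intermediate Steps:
X = 129
T(r) = -2 (T(r) = 2*(-1) = -2)
112*T(7 + 2) + X = 112*(-2) + 129 = -224 + 129 = -95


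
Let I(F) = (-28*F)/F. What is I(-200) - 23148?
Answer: -23176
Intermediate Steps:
I(F) = -28
I(-200) - 23148 = -28 - 23148 = -23176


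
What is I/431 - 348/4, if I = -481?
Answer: -37978/431 ≈ -88.116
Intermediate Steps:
I/431 - 348/4 = -481/431 - 348/4 = -481*1/431 - 348*¼ = -481/431 - 87 = -37978/431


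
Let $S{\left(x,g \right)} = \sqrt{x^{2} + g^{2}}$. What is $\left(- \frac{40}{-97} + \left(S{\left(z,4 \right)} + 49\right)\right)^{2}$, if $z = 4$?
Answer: $\frac{23273937}{9409} + \frac{38344 \sqrt{2}}{97} \approx 3032.6$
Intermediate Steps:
$S{\left(x,g \right)} = \sqrt{g^{2} + x^{2}}$
$\left(- \frac{40}{-97} + \left(S{\left(z,4 \right)} + 49\right)\right)^{2} = \left(- \frac{40}{-97} + \left(\sqrt{4^{2} + 4^{2}} + 49\right)\right)^{2} = \left(\left(-40\right) \left(- \frac{1}{97}\right) + \left(\sqrt{16 + 16} + 49\right)\right)^{2} = \left(\frac{40}{97} + \left(\sqrt{32} + 49\right)\right)^{2} = \left(\frac{40}{97} + \left(4 \sqrt{2} + 49\right)\right)^{2} = \left(\frac{40}{97} + \left(49 + 4 \sqrt{2}\right)\right)^{2} = \left(\frac{4793}{97} + 4 \sqrt{2}\right)^{2}$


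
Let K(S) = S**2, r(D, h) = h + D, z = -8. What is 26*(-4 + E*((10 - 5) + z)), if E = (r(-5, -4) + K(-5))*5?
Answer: -6344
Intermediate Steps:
r(D, h) = D + h
E = 80 (E = ((-5 - 4) + (-5)**2)*5 = (-9 + 25)*5 = 16*5 = 80)
26*(-4 + E*((10 - 5) + z)) = 26*(-4 + 80*((10 - 5) - 8)) = 26*(-4 + 80*(5 - 8)) = 26*(-4 + 80*(-3)) = 26*(-4 - 240) = 26*(-244) = -6344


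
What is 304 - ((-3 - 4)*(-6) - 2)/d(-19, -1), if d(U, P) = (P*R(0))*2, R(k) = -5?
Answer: 300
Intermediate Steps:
d(U, P) = -10*P (d(U, P) = (P*(-5))*2 = -5*P*2 = -10*P)
304 - ((-3 - 4)*(-6) - 2)/d(-19, -1) = 304 - ((-3 - 4)*(-6) - 2)/((-10*(-1))) = 304 - (-7*(-6) - 2)/10 = 304 - (42 - 2)/10 = 304 - 40/10 = 304 - 1*4 = 304 - 4 = 300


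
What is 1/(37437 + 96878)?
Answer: 1/134315 ≈ 7.4452e-6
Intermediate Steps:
1/(37437 + 96878) = 1/134315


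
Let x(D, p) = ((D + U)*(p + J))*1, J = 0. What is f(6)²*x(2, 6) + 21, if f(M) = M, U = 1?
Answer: 669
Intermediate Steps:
x(D, p) = p*(1 + D) (x(D, p) = ((D + 1)*(p + 0))*1 = ((1 + D)*p)*1 = (p*(1 + D))*1 = p*(1 + D))
f(6)²*x(2, 6) + 21 = 6²*(6*(1 + 2)) + 21 = 36*(6*3) + 21 = 36*18 + 21 = 648 + 21 = 669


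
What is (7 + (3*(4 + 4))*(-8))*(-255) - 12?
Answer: 47163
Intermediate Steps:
(7 + (3*(4 + 4))*(-8))*(-255) - 12 = (7 + (3*8)*(-8))*(-255) - 12 = (7 + 24*(-8))*(-255) - 12 = (7 - 192)*(-255) - 12 = -185*(-255) - 12 = 47175 - 12 = 47163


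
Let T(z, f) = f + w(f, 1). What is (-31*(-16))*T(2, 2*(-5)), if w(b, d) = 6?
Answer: -1984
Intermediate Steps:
T(z, f) = 6 + f (T(z, f) = f + 6 = 6 + f)
(-31*(-16))*T(2, 2*(-5)) = (-31*(-16))*(6 + 2*(-5)) = 496*(6 - 10) = 496*(-4) = -1984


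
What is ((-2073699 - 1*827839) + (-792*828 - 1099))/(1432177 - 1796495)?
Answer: 3558413/364318 ≈ 9.7673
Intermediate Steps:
((-2073699 - 1*827839) + (-792*828 - 1099))/(1432177 - 1796495) = ((-2073699 - 827839) + (-655776 - 1099))/(-364318) = (-2901538 - 656875)*(-1/364318) = -3558413*(-1/364318) = 3558413/364318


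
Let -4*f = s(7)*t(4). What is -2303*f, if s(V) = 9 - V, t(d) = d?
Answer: 4606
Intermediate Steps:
f = -2 (f = -(9 - 1*7)*4/4 = -(9 - 7)*4/4 = -4/2 = -1/4*8 = -2)
-2303*f = -2303*(-2) = 4606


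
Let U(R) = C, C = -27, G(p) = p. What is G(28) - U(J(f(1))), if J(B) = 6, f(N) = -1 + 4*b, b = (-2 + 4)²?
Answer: 55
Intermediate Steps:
b = 4 (b = 2² = 4)
f(N) = 15 (f(N) = -1 + 4*4 = -1 + 16 = 15)
U(R) = -27
G(28) - U(J(f(1))) = 28 - 1*(-27) = 28 + 27 = 55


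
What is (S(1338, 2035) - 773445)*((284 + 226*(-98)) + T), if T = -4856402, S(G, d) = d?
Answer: 3763143175060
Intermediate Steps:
(S(1338, 2035) - 773445)*((284 + 226*(-98)) + T) = (2035 - 773445)*((284 + 226*(-98)) - 4856402) = -771410*((284 - 22148) - 4856402) = -771410*(-21864 - 4856402) = -771410*(-4878266) = 3763143175060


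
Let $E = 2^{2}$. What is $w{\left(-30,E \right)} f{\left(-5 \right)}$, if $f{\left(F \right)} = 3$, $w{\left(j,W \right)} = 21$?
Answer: $63$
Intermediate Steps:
$E = 4$
$w{\left(-30,E \right)} f{\left(-5 \right)} = 21 \cdot 3 = 63$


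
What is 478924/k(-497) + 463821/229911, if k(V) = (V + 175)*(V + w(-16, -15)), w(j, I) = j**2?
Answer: 24350555501/2973592237 ≈ 8.1889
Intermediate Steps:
k(V) = (175 + V)*(256 + V) (k(V) = (V + 175)*(V + (-16)**2) = (175 + V)*(V + 256) = (175 + V)*(256 + V))
478924/k(-497) + 463821/229911 = 478924/(44800 + (-497)**2 + 431*(-497)) + 463821/229911 = 478924/(44800 + 247009 - 214207) + 463821*(1/229911) = 478924/77602 + 154607/76637 = 478924*(1/77602) + 154607/76637 = 239462/38801 + 154607/76637 = 24350555501/2973592237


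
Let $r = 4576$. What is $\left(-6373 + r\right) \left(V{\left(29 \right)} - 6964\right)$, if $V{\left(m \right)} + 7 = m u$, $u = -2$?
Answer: $12631113$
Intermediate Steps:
$V{\left(m \right)} = -7 - 2 m$ ($V{\left(m \right)} = -7 + m \left(-2\right) = -7 - 2 m$)
$\left(-6373 + r\right) \left(V{\left(29 \right)} - 6964\right) = \left(-6373 + 4576\right) \left(\left(-7 - 58\right) - 6964\right) = - 1797 \left(\left(-7 - 58\right) - 6964\right) = - 1797 \left(-65 - 6964\right) = \left(-1797\right) \left(-7029\right) = 12631113$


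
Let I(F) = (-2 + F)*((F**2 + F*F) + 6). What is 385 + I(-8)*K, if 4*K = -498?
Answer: 167215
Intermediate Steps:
K = -249/2 (K = (1/4)*(-498) = -249/2 ≈ -124.50)
I(F) = (-2 + F)*(6 + 2*F**2) (I(F) = (-2 + F)*((F**2 + F**2) + 6) = (-2 + F)*(2*F**2 + 6) = (-2 + F)*(6 + 2*F**2))
385 + I(-8)*K = 385 + (-12 - 4*(-8)**2 + 2*(-8)**3 + 6*(-8))*(-249/2) = 385 + (-12 - 4*64 + 2*(-512) - 48)*(-249/2) = 385 + (-12 - 256 - 1024 - 48)*(-249/2) = 385 - 1340*(-249/2) = 385 + 166830 = 167215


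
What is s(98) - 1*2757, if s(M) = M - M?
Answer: -2757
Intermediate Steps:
s(M) = 0
s(98) - 1*2757 = 0 - 1*2757 = 0 - 2757 = -2757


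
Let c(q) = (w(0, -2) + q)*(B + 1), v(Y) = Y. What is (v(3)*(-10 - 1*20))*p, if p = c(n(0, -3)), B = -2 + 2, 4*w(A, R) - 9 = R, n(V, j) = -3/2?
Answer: -45/2 ≈ -22.500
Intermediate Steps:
n(V, j) = -3/2 (n(V, j) = -3*½ = -3/2)
w(A, R) = 9/4 + R/4
B = 0
c(q) = 7/4 + q (c(q) = ((9/4 + (¼)*(-2)) + q)*(0 + 1) = ((9/4 - ½) + q)*1 = (7/4 + q)*1 = 7/4 + q)
p = ¼ (p = 7/4 - 3/2 = ¼ ≈ 0.25000)
(v(3)*(-10 - 1*20))*p = (3*(-10 - 1*20))*(¼) = (3*(-10 - 20))*(¼) = (3*(-30))*(¼) = -90*¼ = -45/2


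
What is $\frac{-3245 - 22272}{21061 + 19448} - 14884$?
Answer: $- \frac{602961473}{40509} \approx -14885.0$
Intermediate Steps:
$\frac{-3245 - 22272}{21061 + 19448} - 14884 = - \frac{25517}{40509} - 14884 = - \frac{602961473}{40509}$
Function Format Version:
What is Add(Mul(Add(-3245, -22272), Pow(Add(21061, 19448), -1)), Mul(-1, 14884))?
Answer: Rational(-602961473, 40509) ≈ -14885.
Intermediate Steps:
Add(Mul(Add(-3245, -22272), Pow(Add(21061, 19448), -1)), Mul(-1, 14884)) = Add(Mul(-25517, Pow(40509, -1)), -14884) = Add(Mul(-25517, Rational(1, 40509)), -14884) = Add(Rational(-25517, 40509), -14884) = Rational(-602961473, 40509)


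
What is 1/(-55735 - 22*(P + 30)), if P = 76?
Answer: -1/58067 ≈ -1.7221e-5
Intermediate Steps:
1/(-55735 - 22*(P + 30)) = 1/(-55735 - 22*(76 + 30)) = 1/(-55735 - 22*106) = 1/(-55735 - 2332) = 1/(-58067) = -1/58067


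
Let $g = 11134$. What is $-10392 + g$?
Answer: $742$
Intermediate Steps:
$-10392 + g = -10392 + 11134 = 742$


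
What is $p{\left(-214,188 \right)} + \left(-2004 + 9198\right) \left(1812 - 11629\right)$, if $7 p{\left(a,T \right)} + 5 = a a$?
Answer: $- \frac{494318695}{7} \approx -7.0617 \cdot 10^{7}$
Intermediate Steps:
$p{\left(a,T \right)} = - \frac{5}{7} + \frac{a^{2}}{7}$ ($p{\left(a,T \right)} = - \frac{5}{7} + \frac{a a}{7} = - \frac{5}{7} + \frac{a^{2}}{7}$)
$p{\left(-214,188 \right)} + \left(-2004 + 9198\right) \left(1812 - 11629\right) = \left(- \frac{5}{7} + \frac{\left(-214\right)^{2}}{7}\right) + \left(-2004 + 9198\right) \left(1812 - 11629\right) = \left(- \frac{5}{7} + \frac{1}{7} \cdot 45796\right) + 7194 \left(-9817\right) = \left(- \frac{5}{7} + \frac{45796}{7}\right) - 70623498 = \frac{45791}{7} - 70623498 = - \frac{494318695}{7}$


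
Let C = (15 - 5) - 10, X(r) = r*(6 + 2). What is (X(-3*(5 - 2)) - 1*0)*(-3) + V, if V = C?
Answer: 216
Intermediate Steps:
X(r) = 8*r (X(r) = r*8 = 8*r)
C = 0 (C = 10 - 10 = 0)
V = 0
(X(-3*(5 - 2)) - 1*0)*(-3) + V = (8*(-3*(5 - 2)) - 1*0)*(-3) + 0 = (8*(-3*3) + 0)*(-3) + 0 = (8*(-9) + 0)*(-3) + 0 = (-72 + 0)*(-3) + 0 = -72*(-3) + 0 = 216 + 0 = 216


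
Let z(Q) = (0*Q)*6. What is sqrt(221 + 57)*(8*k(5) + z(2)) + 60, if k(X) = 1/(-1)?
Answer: 60 - 8*sqrt(278) ≈ -73.387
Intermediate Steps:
z(Q) = 0 (z(Q) = 0*6 = 0)
k(X) = -1
sqrt(221 + 57)*(8*k(5) + z(2)) + 60 = sqrt(221 + 57)*(8*(-1) + 0) + 60 = sqrt(278)*(-8 + 0) + 60 = sqrt(278)*(-8) + 60 = -8*sqrt(278) + 60 = 60 - 8*sqrt(278)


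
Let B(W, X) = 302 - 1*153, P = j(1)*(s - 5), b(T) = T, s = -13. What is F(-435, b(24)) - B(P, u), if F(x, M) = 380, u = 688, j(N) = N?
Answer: 231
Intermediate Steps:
P = -18 (P = 1*(-13 - 5) = 1*(-18) = -18)
B(W, X) = 149 (B(W, X) = 302 - 153 = 149)
F(-435, b(24)) - B(P, u) = 380 - 1*149 = 380 - 149 = 231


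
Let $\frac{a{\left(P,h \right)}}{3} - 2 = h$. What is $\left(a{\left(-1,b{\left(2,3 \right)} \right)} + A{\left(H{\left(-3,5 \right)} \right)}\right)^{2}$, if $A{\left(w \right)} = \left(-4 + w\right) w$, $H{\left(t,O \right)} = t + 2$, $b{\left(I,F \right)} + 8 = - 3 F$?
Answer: $1600$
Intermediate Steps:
$b{\left(I,F \right)} = -8 - 3 F$
$a{\left(P,h \right)} = 6 + 3 h$
$H{\left(t,O \right)} = 2 + t$
$A{\left(w \right)} = w \left(-4 + w\right)$
$\left(a{\left(-1,b{\left(2,3 \right)} \right)} + A{\left(H{\left(-3,5 \right)} \right)}\right)^{2} = \left(\left(6 + 3 \left(-8 - 9\right)\right) + \left(2 - 3\right) \left(-4 + \left(2 - 3\right)\right)\right)^{2} = \left(\left(6 + 3 \left(-8 - 9\right)\right) - \left(-4 - 1\right)\right)^{2} = \left(\left(6 + 3 \left(-17\right)\right) - -5\right)^{2} = \left(\left(6 - 51\right) + 5\right)^{2} = \left(-45 + 5\right)^{2} = \left(-40\right)^{2} = 1600$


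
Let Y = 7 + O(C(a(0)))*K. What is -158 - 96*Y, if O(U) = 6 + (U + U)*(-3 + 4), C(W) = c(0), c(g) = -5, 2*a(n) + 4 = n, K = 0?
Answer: -830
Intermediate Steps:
a(n) = -2 + n/2
C(W) = -5
O(U) = 6 + 2*U (O(U) = 6 + (2*U)*1 = 6 + 2*U)
Y = 7 (Y = 7 + (6 + 2*(-5))*0 = 7 + (6 - 10)*0 = 7 - 4*0 = 7 + 0 = 7)
-158 - 96*Y = -158 - 96*7 = -158 - 672 = -830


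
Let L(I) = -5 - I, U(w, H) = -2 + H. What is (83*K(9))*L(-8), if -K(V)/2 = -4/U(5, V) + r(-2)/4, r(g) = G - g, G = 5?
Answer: -8217/14 ≈ -586.93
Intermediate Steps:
r(g) = 5 - g
K(V) = -7/2 + 8/(-2 + V) (K(V) = -2*(-4/(-2 + V) + (5 - 1*(-2))/4) = -2*(-4/(-2 + V) + (5 + 2)*(¼)) = -2*(-4/(-2 + V) + 7*(¼)) = -2*(-4/(-2 + V) + 7/4) = -2*(7/4 - 4/(-2 + V)) = -7/2 + 8/(-2 + V))
(83*K(9))*L(-8) = (83*((30 - 7*9)/(2*(-2 + 9))))*(-5 - 1*(-8)) = (83*((½)*(30 - 63)/7))*(-5 + 8) = (83*((½)*(⅐)*(-33)))*3 = (83*(-33/14))*3 = -2739/14*3 = -8217/14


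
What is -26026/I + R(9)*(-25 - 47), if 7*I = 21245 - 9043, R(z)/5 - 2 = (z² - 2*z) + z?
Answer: -162621731/6101 ≈ -26655.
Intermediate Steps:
R(z) = 10 - 5*z + 5*z² (R(z) = 10 + 5*((z² - 2*z) + z) = 10 + 5*(z² - z) = 10 + (-5*z + 5*z²) = 10 - 5*z + 5*z²)
I = 12202/7 (I = (21245 - 9043)/7 = (⅐)*12202 = 12202/7 ≈ 1743.1)
-26026/I + R(9)*(-25 - 47) = -26026/12202/7 + (10 - 5*9 + 5*9²)*(-25 - 47) = -26026*7/12202 + (10 - 45 + 5*81)*(-72) = -91091/6101 + (10 - 45 + 405)*(-72) = -91091/6101 + 370*(-72) = -91091/6101 - 26640 = -162621731/6101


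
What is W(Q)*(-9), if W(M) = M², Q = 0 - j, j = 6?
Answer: -324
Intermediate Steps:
Q = -6 (Q = 0 - 1*6 = 0 - 6 = -6)
W(Q)*(-9) = (-6)²*(-9) = 36*(-9) = -324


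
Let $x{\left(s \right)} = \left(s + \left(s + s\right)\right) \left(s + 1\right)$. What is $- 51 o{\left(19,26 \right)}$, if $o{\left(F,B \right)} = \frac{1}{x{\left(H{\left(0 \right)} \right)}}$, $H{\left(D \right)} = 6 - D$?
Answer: $- \frac{17}{42} \approx -0.40476$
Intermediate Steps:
$x{\left(s \right)} = 3 s \left(1 + s\right)$ ($x{\left(s \right)} = \left(s + 2 s\right) \left(1 + s\right) = 3 s \left(1 + s\right)$)
$o{\left(F,B \right)} = \frac{1}{126}$ ($o{\left(F,B \right)} = \frac{1}{3 \left(6 - 0\right) \left(1 + \left(6 - 0\right)\right)} = \frac{1}{3 \left(6 + 0\right) \left(1 + \left(6 + 0\right)\right)} = \frac{1}{3 \cdot 6 \left(1 + 6\right)} = \frac{1}{3 \cdot 6 \cdot 7} = \frac{1}{126}$)
$- 51 o{\left(19,26 \right)} = \left(-51\right) \frac{1}{126} = - \frac{17}{42}$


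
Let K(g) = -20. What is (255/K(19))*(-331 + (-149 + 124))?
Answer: 4539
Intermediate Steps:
(255/K(19))*(-331 + (-149 + 124)) = (255/(-20))*(-331 + (-149 + 124)) = (255*(-1/20))*(-331 - 25) = -51/4*(-356) = 4539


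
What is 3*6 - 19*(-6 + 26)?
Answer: -362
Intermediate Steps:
3*6 - 19*(-6 + 26) = 18 - 19*20 = 18 - 380 = -362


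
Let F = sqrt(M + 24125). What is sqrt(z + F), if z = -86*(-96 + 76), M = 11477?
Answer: sqrt(1720 + sqrt(35602)) ≈ 43.688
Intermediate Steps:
z = 1720 (z = -86*(-20) = 1720)
F = sqrt(35602) (F = sqrt(11477 + 24125) = sqrt(35602) ≈ 188.68)
sqrt(z + F) = sqrt(1720 + sqrt(35602))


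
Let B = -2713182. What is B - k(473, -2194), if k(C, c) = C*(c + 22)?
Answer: -1685826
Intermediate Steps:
k(C, c) = C*(22 + c)
B - k(473, -2194) = -2713182 - 473*(22 - 2194) = -2713182 - 473*(-2172) = -2713182 - 1*(-1027356) = -2713182 + 1027356 = -1685826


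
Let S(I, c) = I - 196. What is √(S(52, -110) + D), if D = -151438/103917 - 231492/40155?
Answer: I*√292567224579356059410/1390929045 ≈ 12.297*I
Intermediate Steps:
S(I, c) = -196 + I
D = -10045649018/1390929045 (D = -151438*1/103917 - 231492*1/40155 = -151438/103917 - 77164/13385 = -10045649018/1390929045 ≈ -7.2223)
√(S(52, -110) + D) = √((-196 + 52) - 10045649018/1390929045) = √(-144 - 10045649018/1390929045) = √(-210339431498/1390929045) = I*√292567224579356059410/1390929045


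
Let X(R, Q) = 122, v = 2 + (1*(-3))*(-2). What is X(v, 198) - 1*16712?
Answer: -16590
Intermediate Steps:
v = 8 (v = 2 - 3*(-2) = 2 + 6 = 8)
X(v, 198) - 1*16712 = 122 - 1*16712 = 122 - 16712 = -16590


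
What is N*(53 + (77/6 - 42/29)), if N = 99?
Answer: 369699/58 ≈ 6374.1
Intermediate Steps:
N*(53 + (77/6 - 42/29)) = 99*(53 + (77/6 - 42/29)) = 99*(53 + 1981/174) = 99*(11203/174) = 369699/58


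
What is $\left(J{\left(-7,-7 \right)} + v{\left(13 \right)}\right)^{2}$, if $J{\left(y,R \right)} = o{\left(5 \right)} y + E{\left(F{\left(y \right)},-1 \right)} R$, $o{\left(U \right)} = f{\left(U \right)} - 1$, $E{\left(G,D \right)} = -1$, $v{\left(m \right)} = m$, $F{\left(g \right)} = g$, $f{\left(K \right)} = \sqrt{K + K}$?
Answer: $1219 - 378 \sqrt{10} \approx 23.659$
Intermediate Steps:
$f{\left(K \right)} = \sqrt{2} \sqrt{K}$ ($f{\left(K \right)} = \sqrt{2 K} = \sqrt{2} \sqrt{K}$)
$o{\left(U \right)} = -1 + \sqrt{2} \sqrt{U}$ ($o{\left(U \right)} = \sqrt{2} \sqrt{U} - 1 = -1 + \sqrt{2} \sqrt{U}$)
$J{\left(y,R \right)} = - R + y \left(-1 + \sqrt{10}\right)$ ($J{\left(y,R \right)} = \left(-1 + \sqrt{2} \sqrt{5}\right) y - R = \left(-1 + \sqrt{10}\right) y - R = y \left(-1 + \sqrt{10}\right) - R = - R + y \left(-1 + \sqrt{10}\right)$)
$\left(J{\left(-7,-7 \right)} + v{\left(13 \right)}\right)^{2} = \left(\left(\left(-1\right) \left(-7\right) - -7 - 7 \sqrt{10}\right) + 13\right)^{2} = \left(\left(7 + 7 - 7 \sqrt{10}\right) + 13\right)^{2} = \left(\left(14 - 7 \sqrt{10}\right) + 13\right)^{2} = \left(27 - 7 \sqrt{10}\right)^{2}$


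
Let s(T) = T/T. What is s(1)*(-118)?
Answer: -118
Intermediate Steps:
s(T) = 1
s(1)*(-118) = 1*(-118) = -118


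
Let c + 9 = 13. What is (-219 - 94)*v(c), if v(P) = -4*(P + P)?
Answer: 10016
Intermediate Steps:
c = 4 (c = -9 + 13 = 4)
v(P) = -8*P
(-219 - 94)*v(c) = (-219 - 94)*(-8*4) = -313*(-32) = 10016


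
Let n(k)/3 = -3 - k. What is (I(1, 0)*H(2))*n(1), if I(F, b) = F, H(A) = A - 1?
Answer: -12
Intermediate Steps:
H(A) = -1 + A
n(k) = -9 - 3*k (n(k) = 3*(-3 - k) = -9 - 3*k)
(I(1, 0)*H(2))*n(1) = (1*(-1 + 2))*(-9 - 3*1) = (1*1)*(-9 - 3) = 1*(-12) = -12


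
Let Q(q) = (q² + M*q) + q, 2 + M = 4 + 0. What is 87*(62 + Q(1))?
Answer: 5742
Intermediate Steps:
M = 2 (M = -2 + (4 + 0) = -2 + 4 = 2)
Q(q) = q² + 3*q (Q(q) = (q² + 2*q) + q = q² + 3*q)
87*(62 + Q(1)) = 87*(62 + 1*(3 + 1)) = 87*(62 + 1*4) = 87*(62 + 4) = 87*66 = 5742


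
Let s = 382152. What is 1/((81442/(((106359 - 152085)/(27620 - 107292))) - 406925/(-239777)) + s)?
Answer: 5482021551/2872888962020851 ≈ 1.9082e-6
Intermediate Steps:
1/((81442/(((106359 - 152085)/(27620 - 107292))) - 406925/(-239777)) + s) = 1/((81442/(((106359 - 152085)/(27620 - 107292))) - 406925/(-239777)) + 382152) = 1/((81442/((-45726/(-79672))) - 406925*(-1/239777)) + 382152) = 1/((81442/((-45726*(-1/79672))) + 406925/239777) + 382152) = 1/((81442/(22863/39836) + 406925/239777) + 382152) = 1/((81442*(39836/22863) + 406925/239777) + 382152) = 1/((3244323512/22863 + 406925/239777) + 382152) = 1/(777923462263099/5482021551 + 382152) = 1/(2872888962020851/5482021551) = 5482021551/2872888962020851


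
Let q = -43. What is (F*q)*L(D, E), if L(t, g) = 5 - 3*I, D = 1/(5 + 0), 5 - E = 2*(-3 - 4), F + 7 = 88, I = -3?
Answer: -48762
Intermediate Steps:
F = 81 (F = -7 + 88 = 81)
E = 19 (E = 5 - 2*(-3 - 4) = 5 - 2*(-7) = 5 - 1*(-14) = 5 + 14 = 19)
D = 1/5 ≈ 0.20000
L(t, g) = 14 (L(t, g) = 5 - 3*(-3) = 5 + 9 = 14)
(F*q)*L(D, E) = (81*(-43))*14 = -3483*14 = -48762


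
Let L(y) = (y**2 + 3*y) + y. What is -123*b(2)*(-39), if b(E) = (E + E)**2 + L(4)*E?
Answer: 383760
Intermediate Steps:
L(y) = y**2 + 4*y
b(E) = 4*E**2 + 32*E (b(E) = (E + E)**2 + (4*(4 + 4))*E = (2*E)**2 + (4*8)*E = 4*E**2 + 32*E)
-123*b(2)*(-39) = -492*2*(8 + 2)*(-39) = -492*2*10*(-39) = -123*80*(-39) = -9840*(-39) = 383760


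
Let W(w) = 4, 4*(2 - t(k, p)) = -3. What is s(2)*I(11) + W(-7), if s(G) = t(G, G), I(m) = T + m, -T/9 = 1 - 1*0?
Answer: 19/2 ≈ 9.5000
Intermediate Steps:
T = -9 (T = -9*(1 - 1*0) = -9*(1 + 0) = -9*1 = -9)
t(k, p) = 11/4 (t(k, p) = 2 - ¼*(-3) = 2 + ¾ = 11/4)
I(m) = -9 + m
s(G) = 11/4
s(2)*I(11) + W(-7) = 11*(-9 + 11)/4 + 4 = (11/4)*2 + 4 = 11/2 + 4 = 19/2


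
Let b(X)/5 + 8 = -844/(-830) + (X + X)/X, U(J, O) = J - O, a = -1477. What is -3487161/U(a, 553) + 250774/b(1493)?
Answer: -4380182789/524755 ≈ -8347.1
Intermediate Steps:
b(X) = -2068/83 (b(X) = -40 + 5*(-844/(-830) + (X + X)/X) = -40 + 5*(-844*(-1/830) + (2*X)/X) = -40 + 5*(422/415 + 2) = -40 + 5*(1252/415) = -40 + 1252/83 = -2068/83)
-3487161/U(a, 553) + 250774/b(1493) = -3487161/(-1477 - 1*553) + 250774/(-2068/83) = -3487161/(-1477 - 553) + 250774*(-83/2068) = -3487161/(-2030) - 10407121/1034 = -3487161*(-1/2030) - 10407121/1034 = 3487161/2030 - 10407121/1034 = -4380182789/524755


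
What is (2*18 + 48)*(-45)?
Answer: -3780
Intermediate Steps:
(2*18 + 48)*(-45) = (36 + 48)*(-45) = 84*(-45) = -3780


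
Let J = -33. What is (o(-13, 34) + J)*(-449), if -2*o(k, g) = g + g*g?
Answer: 281972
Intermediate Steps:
o(k, g) = -g/2 - g**2/2 (o(k, g) = -(g + g*g)/2 = -(g + g**2)/2 = -g/2 - g**2/2)
(o(-13, 34) + J)*(-449) = (-1/2*34*(1 + 34) - 33)*(-449) = (-1/2*34*35 - 33)*(-449) = (-595 - 33)*(-449) = -628*(-449) = 281972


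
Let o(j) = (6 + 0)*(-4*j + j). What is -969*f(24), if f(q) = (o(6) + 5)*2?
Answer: 199614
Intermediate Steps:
o(j) = -18*j (o(j) = 6*(-3*j) = -18*j)
f(q) = -206 (f(q) = (-18*6 + 5)*2 = (-108 + 5)*2 = -103*2 = -206)
-969*f(24) = -969*(-206) = 199614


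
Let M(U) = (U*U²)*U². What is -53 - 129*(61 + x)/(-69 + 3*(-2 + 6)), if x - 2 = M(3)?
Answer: 12151/19 ≈ 639.53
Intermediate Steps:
M(U) = U⁵ (M(U) = U³*U² = U⁵)
x = 245 (x = 2 + 3⁵ = 2 + 243 = 245)
-53 - 129*(61 + x)/(-69 + 3*(-2 + 6)) = -53 - 129*(61 + 245)/(-69 + 3*(-2 + 6)) = -53 - 39474/(-69 + 3*4) = -53 - 39474/(-69 + 12) = -53 - 39474/(-57) = -53 - 39474*(-1)/57 = -53 - 129*(-102/19) = -53 + 13158/19 = 12151/19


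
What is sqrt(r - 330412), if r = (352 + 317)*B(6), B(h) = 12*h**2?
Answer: 2*I*sqrt(10351) ≈ 203.48*I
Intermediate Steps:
r = 289008 (r = (352 + 317)*(12*6**2) = 669*(12*36) = 669*432 = 289008)
sqrt(r - 330412) = sqrt(289008 - 330412) = sqrt(-41404) = 2*I*sqrt(10351)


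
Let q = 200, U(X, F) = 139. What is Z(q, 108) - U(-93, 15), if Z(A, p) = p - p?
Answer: -139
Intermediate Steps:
Z(A, p) = 0
Z(q, 108) - U(-93, 15) = 0 - 1*139 = 0 - 139 = -139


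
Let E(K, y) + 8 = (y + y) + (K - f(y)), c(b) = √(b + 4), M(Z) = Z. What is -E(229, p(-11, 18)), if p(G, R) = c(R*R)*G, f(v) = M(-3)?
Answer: -224 + 44*√82 ≈ 174.44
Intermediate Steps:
c(b) = √(4 + b)
f(v) = -3
p(G, R) = G*√(4 + R²) (p(G, R) = √(4 + R*R)*G = √(4 + R²)*G = G*√(4 + R²))
E(K, y) = -5 + K + 2*y (E(K, y) = -8 + ((y + y) + (K - 1*(-3))) = -8 + (2*y + (K + 3)) = -8 + (2*y + (3 + K)) = -8 + (3 + K + 2*y) = -5 + K + 2*y)
-E(229, p(-11, 18)) = -(-5 + 229 + 2*(-11*√(4 + 18²))) = -(-5 + 229 + 2*(-11*√(4 + 324))) = -(-5 + 229 + 2*(-22*√82)) = -(-5 + 229 - 44*√82) = -(224 - 44*√82) = -224 + 44*√82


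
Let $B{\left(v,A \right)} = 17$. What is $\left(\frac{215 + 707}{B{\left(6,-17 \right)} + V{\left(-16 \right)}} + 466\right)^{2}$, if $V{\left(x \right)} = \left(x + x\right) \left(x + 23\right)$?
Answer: $\frac{9127891600}{42849} \approx 2.1302 \cdot 10^{5}$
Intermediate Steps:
$V{\left(x \right)} = 2 x \left(23 + x\right)$
$\left(\frac{215 + 707}{B{\left(6,-17 \right)} + V{\left(-16 \right)}} + 466\right)^{2} = \left(\frac{215 + 707}{17 + 2 \left(-16\right) \left(23 - 16\right)} + 466\right)^{2} = \left(\frac{922}{17 + 2 \left(-16\right) 7} + 466\right)^{2} = \left(\frac{922}{17 - 224} + 466\right)^{2} = \left(\frac{922}{-207} + 466\right)^{2} = \left(922 \left(- \frac{1}{207}\right) + 466\right)^{2} = \left(- \frac{922}{207} + 466\right)^{2} = \left(\frac{95540}{207}\right)^{2} = \frac{9127891600}{42849}$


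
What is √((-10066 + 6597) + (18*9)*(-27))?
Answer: I*√7843 ≈ 88.561*I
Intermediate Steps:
√((-10066 + 6597) + (18*9)*(-27)) = √(-3469 + 162*(-27)) = √(-3469 - 4374) = √(-7843) = I*√7843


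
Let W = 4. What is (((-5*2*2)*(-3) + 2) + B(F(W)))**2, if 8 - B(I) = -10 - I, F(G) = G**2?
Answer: 9216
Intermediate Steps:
B(I) = 18 + I (B(I) = 8 - (-10 - I) = 8 + (10 + I) = 18 + I)
(((-5*2*2)*(-3) + 2) + B(F(W)))**2 = (((-5*2*2)*(-3) + 2) + (18 + 4**2))**2 = ((-10*2*(-3) + 2) + (18 + 16))**2 = ((-20*(-3) + 2) + 34)**2 = ((60 + 2) + 34)**2 = (62 + 34)**2 = 96**2 = 9216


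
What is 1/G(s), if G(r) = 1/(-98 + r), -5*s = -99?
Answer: -391/5 ≈ -78.200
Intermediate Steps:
s = 99/5 (s = -⅕*(-99) = 99/5 ≈ 19.800)
1/G(s) = 1/(1/(-98 + 99/5)) = 1/(1/(-391/5)) = 1/(-5/391) = -391/5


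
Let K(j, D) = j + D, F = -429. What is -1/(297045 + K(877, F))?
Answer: -1/297493 ≈ -3.3614e-6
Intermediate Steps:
K(j, D) = D + j
-1/(297045 + K(877, F)) = -1/(297045 + (-429 + 877)) = -1/(297045 + 448) = -1/297493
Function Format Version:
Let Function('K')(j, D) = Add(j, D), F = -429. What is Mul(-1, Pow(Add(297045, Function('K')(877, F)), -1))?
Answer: Rational(-1, 297493) ≈ -3.3614e-6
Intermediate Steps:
Function('K')(j, D) = Add(D, j)
Mul(-1, Pow(Add(297045, Function('K')(877, F)), -1)) = Mul(-1, Pow(Add(297045, Add(-429, 877)), -1)) = Mul(-1, Pow(Add(297045, 448), -1)) = Mul(-1, Pow(297493, -1)) = Mul(-1, Rational(1, 297493)) = Rational(-1, 297493)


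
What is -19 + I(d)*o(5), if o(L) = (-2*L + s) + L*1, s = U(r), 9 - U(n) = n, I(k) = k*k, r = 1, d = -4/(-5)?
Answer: -427/25 ≈ -17.080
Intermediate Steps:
d = ⅘ (d = -4*(-⅕) = ⅘ ≈ 0.80000)
I(k) = k²
U(n) = 9 - n
s = 8 (s = 9 - 1*1 = 9 - 1 = 8)
o(L) = 8 - L (o(L) = (-2*L + 8) + L*1 = (8 - 2*L) + L = 8 - L)
-19 + I(d)*o(5) = -19 + (⅘)²*(8 - 1*5) = -19 + 16*(8 - 5)/25 = -19 + (16/25)*3 = -19 + 48/25 = -427/25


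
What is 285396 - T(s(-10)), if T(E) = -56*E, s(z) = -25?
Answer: 283996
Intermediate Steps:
285396 - T(s(-10)) = 285396 - (-56)*(-25) = 285396 - 1*1400 = 285396 - 1400 = 283996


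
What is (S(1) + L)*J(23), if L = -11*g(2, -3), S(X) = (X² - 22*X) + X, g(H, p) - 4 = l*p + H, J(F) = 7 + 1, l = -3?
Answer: -1480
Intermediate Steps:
J(F) = 8
g(H, p) = 4 + H - 3*p (g(H, p) = 4 + (-3*p + H) = 4 + (H - 3*p) = 4 + H - 3*p)
S(X) = X² - 21*X
L = -165 (L = -11*(4 + 2 - 3*(-3)) = -11*(4 + 2 + 9) = -11*15 = -165)
(S(1) + L)*J(23) = (1*(-21 + 1) - 165)*8 = (1*(-20) - 165)*8 = (-20 - 165)*8 = -185*8 = -1480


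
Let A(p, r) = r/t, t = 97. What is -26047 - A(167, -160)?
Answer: -2526399/97 ≈ -26045.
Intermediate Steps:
A(p, r) = r/97
-26047 - A(167, -160) = -26047 - (-160)/97 = -26047 - 1*(-160/97) = -26047 + 160/97 = -2526399/97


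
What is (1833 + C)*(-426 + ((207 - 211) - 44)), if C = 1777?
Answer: -1711140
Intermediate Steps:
(1833 + C)*(-426 + ((207 - 211) - 44)) = (1833 + 1777)*(-426 + ((207 - 211) - 44)) = 3610*(-426 + (-4 - 44)) = 3610*(-426 - 48) = 3610*(-474) = -1711140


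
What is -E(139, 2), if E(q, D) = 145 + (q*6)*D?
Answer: -1813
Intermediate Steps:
E(q, D) = 145 + 6*D*q (E(q, D) = 145 + (6*q)*D = 145 + 6*D*q)
-E(139, 2) = -(145 + 6*2*139) = -(145 + 1668) = -1*1813 = -1813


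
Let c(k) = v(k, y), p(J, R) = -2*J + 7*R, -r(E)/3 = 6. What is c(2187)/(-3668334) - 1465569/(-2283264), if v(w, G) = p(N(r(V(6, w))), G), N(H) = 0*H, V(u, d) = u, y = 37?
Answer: 298644734815/465320831232 ≈ 0.64180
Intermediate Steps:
r(E) = -18 (r(E) = -3*6 = -18)
N(H) = 0
v(w, G) = 7*G (v(w, G) = -2*0 + 7*G = 0 + 7*G = 7*G)
c(k) = 259 (c(k) = 7*37 = 259)
c(2187)/(-3668334) - 1465569/(-2283264) = 259/(-3668334) - 1465569/(-2283264) = 259*(-1/3668334) - 1465569*(-1/2283264) = -259/3668334 + 162841/253696 = 298644734815/465320831232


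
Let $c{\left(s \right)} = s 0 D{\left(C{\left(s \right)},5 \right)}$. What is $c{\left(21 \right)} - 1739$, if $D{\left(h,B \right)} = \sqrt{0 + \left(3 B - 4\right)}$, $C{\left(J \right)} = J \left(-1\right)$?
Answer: $-1739$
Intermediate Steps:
$C{\left(J \right)} = - J$
$D{\left(h,B \right)} = \sqrt{-4 + 3 B}$ ($D{\left(h,B \right)} = \sqrt{0 + \left(-4 + 3 B\right)} = \sqrt{-4 + 3 B}$)
$c{\left(s \right)} = 0$ ($c{\left(s \right)} = s 0 \sqrt{-4 + 3 \cdot 5} = 0 \sqrt{-4 + 15} = 0 \sqrt{11} = 0$)
$c{\left(21 \right)} - 1739 = 0 - 1739 = -1739$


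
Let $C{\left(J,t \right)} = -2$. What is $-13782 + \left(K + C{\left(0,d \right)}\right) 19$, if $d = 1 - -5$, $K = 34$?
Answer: $-13174$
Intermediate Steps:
$d = 6$ ($d = 1 + 5 = 6$)
$-13782 + \left(K + C{\left(0,d \right)}\right) 19 = -13782 + \left(34 - 2\right) 19 = -13782 + 32 \cdot 19 = -13782 + 608 = -13174$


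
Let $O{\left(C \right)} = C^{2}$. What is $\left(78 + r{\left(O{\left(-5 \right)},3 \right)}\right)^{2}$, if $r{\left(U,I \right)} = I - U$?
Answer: $3136$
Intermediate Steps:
$\left(78 + r{\left(O{\left(-5 \right)},3 \right)}\right)^{2} = \left(78 + \left(3 - \left(-5\right)^{2}\right)\right)^{2} = \left(78 + \left(3 - 25\right)\right)^{2} = \left(78 - 22\right)^{2} = 56^{2} = 3136$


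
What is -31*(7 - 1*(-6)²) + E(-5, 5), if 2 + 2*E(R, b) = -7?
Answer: 1789/2 ≈ 894.50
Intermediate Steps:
E(R, b) = -9/2 (E(R, b) = -1 + (½)*(-7) = -1 - 7/2 = -9/2)
-31*(7 - 1*(-6)²) + E(-5, 5) = -31*(7 - 1*(-6)²) - 9/2 = -31*(7 - 1*36) - 9/2 = -31*(7 - 36) - 9/2 = -31*(-29) - 9/2 = 899 - 9/2 = 1789/2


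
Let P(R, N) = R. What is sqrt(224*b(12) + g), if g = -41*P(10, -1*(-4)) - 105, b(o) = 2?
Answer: I*sqrt(67) ≈ 8.1853*I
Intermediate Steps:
g = -515 (g = -41*10 - 105 = -410 - 105 = -515)
sqrt(224*b(12) + g) = sqrt(224*2 - 515) = sqrt(448 - 515) = sqrt(-67) = I*sqrt(67)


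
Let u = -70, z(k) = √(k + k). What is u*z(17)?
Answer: -70*√34 ≈ -408.17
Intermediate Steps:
z(k) = √2*√k (z(k) = √(2*k) = √2*√k)
u*z(17) = -70*√2*√17 = -70*√34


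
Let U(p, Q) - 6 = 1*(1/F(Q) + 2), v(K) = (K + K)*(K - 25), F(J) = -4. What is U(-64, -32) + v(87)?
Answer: 43183/4 ≈ 10796.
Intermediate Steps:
v(K) = 2*K*(-25 + K) (v(K) = (2*K)*(-25 + K) = 2*K*(-25 + K))
U(p, Q) = 31/4 (U(p, Q) = 6 + 1*(1/(-4) + 2) = 6 + 1*(-1/4 + 2) = 6 + 1*(7/4) = 6 + 7/4 = 31/4)
U(-64, -32) + v(87) = 31/4 + 2*87*(-25 + 87) = 31/4 + 2*87*62 = 31/4 + 10788 = 43183/4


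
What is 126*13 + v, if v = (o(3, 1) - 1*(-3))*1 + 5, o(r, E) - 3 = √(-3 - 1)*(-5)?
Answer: 1649 - 10*I ≈ 1649.0 - 10.0*I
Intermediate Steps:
o(r, E) = 3 - 10*I (o(r, E) = 3 + √(-3 - 1)*(-5) = 3 + √(-4)*(-5) = 3 + (2*I)*(-5) = 3 - 10*I)
v = 11 - 10*I (v = ((3 - 10*I) - 1*(-3))*1 + 5 = ((3 - 10*I) + 3)*1 + 5 = (6 - 10*I)*1 + 5 = (6 - 10*I) + 5 = 11 - 10*I ≈ 11.0 - 10.0*I)
126*13 + v = 126*13 + (11 - 10*I) = 1638 + (11 - 10*I) = 1649 - 10*I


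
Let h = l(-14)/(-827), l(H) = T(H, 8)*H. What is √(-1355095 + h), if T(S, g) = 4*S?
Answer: 147*I*√42889047/827 ≈ 1164.1*I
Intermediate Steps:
l(H) = 4*H² (l(H) = (4*H)*H = 4*H²)
h = -784/827 (h = (4*(-14)²)/(-827) = (4*196)*(-1/827) = 784*(-1/827) = -784/827 ≈ -0.94800)
√(-1355095 + h) = √(-1355095 - 784/827) = √(-1120664349/827) = 147*I*√42889047/827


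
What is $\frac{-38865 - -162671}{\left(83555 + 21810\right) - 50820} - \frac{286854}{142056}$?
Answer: $\frac{323488951}{1291407420} \approx 0.25049$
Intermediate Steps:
$\frac{-38865 - -162671}{\left(83555 + 21810\right) - 50820} - \frac{286854}{142056} = \frac{-38865 + 162671}{105365 - 50820} - \frac{47809}{23676} = \frac{123806}{54545} - \frac{47809}{23676} = \frac{323488951}{1291407420}$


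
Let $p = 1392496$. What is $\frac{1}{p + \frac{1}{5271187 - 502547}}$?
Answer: $\frac{4768640}{6640312125441} \approx 7.1814 \cdot 10^{-7}$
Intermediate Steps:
$\frac{1}{p + \frac{1}{5271187 - 502547}} = \frac{1}{1392496 + \frac{1}{5271187 - 502547}} = \frac{1}{1392496 + \frac{1}{4768640}} = \frac{1}{\frac{6640312125441}{4768640}} = \frac{4768640}{6640312125441}$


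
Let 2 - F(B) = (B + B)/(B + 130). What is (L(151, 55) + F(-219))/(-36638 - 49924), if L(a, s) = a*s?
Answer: -35185/366858 ≈ -0.095909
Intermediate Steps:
F(B) = 2 - 2*B/(130 + B) (F(B) = 2 - (B + B)/(B + 130) = 2 - 2*B/(130 + B))
(L(151, 55) + F(-219))/(-36638 - 49924) = (151*55 + 260/(130 - 219))/(-36638 - 49924) = (8305 + 260/(-89))/(-86562) = (8305 + 260*(-1/89))*(-1/86562) = (8305 - 260/89)*(-1/86562) = (738885/89)*(-1/86562) = -35185/366858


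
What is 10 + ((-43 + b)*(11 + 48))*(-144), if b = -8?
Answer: 433306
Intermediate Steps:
10 + ((-43 + b)*(11 + 48))*(-144) = 10 + ((-43 - 8)*(11 + 48))*(-144) = 10 - 51*59*(-144) = 10 - 3009*(-144) = 10 + 433296 = 433306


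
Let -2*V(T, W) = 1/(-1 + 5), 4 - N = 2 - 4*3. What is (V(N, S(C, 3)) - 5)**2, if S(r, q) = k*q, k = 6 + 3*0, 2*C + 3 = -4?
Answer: 1681/64 ≈ 26.266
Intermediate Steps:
C = -7/2 (C = -3/2 + (1/2)*(-4) = -3/2 - 2 = -7/2 ≈ -3.5000)
N = 14 (N = 4 - (2 - 4*3) = 4 - (2 - 12) = 4 - 1*(-10) = 4 + 10 = 14)
k = 6 (k = 6 + 0 = 6)
S(r, q) = 6*q
V(T, W) = -1/8 (V(T, W) = -1/(2*(-1 + 5)) = -1/2/4 = -1/2*1/4 = -1/8)
(V(N, S(C, 3)) - 5)**2 = (-1/8 - 5)**2 = (-41/8)**2 = 1681/64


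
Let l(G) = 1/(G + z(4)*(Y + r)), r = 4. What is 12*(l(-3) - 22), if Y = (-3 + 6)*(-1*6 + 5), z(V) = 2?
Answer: -276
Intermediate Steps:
Y = -3 (Y = 3*(-6 + 5) = 3*(-1) = -3)
l(G) = 1/(2 + G) (l(G) = 1/(G + 2*(-3 + 4)) = 1/(G + 2*1) = 1/(G + 2) = 1/(2 + G))
12*(l(-3) - 22) = 12*(1/(2 - 3) - 22) = 12*(1/(-1) - 22) = 12*(-1 - 22) = 12*(-23) = -276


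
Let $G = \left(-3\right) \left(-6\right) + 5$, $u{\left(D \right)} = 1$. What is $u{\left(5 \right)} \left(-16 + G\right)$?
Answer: $7$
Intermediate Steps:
$G = 23$ ($G = 18 + 5 = 23$)
$u{\left(5 \right)} \left(-16 + G\right) = 1 \left(-16 + 23\right) = 1 \cdot 7 = 7$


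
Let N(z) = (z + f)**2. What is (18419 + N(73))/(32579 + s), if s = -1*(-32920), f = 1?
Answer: 7965/21833 ≈ 0.36481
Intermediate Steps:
N(z) = (1 + z)**2 (N(z) = (z + 1)**2 = (1 + z)**2)
s = 32920
(18419 + N(73))/(32579 + s) = (18419 + (1 + 73)**2)/(32579 + 32920) = (18419 + 74**2)/65499 = (18419 + 5476)*(1/65499) = 23895*(1/65499) = 7965/21833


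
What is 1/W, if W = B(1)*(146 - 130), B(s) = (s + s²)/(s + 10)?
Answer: 11/32 ≈ 0.34375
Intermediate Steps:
B(s) = (s + s²)/(10 + s)
W = 32/11 (W = (1*(1 + 1)/(10 + 1))*(146 - 130) = (1*2/11)*16 = (1*(1/11)*2)*16 = (2/11)*16 = 32/11 ≈ 2.9091)
1/W = 1/(32/11) = 11/32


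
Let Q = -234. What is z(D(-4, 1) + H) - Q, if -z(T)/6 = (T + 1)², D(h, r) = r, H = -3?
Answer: 228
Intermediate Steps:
z(T) = -6*(1 + T)² (z(T) = -6*(T + 1)² = -6*(1 + T)²)
z(D(-4, 1) + H) - Q = -6*(1 + (1 - 3))² - 1*(-234) = -6*(1 - 2)² + 234 = -6*(-1)² + 234 = -6*1 + 234 = -6 + 234 = 228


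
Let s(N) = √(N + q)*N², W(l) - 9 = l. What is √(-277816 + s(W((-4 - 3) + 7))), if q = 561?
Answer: √(-277816 + 81*√570) ≈ 525.25*I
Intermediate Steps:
W(l) = 9 + l
s(N) = N²*√(561 + N) (s(N) = √(N + 561)*N² = √(561 + N)*N² = N²*√(561 + N))
√(-277816 + s(W((-4 - 3) + 7))) = √(-277816 + (9 + ((-4 - 3) + 7))²*√(561 + (9 + ((-4 - 3) + 7)))) = √(-277816 + (9 + (-7 + 7))²*√(561 + (9 + (-7 + 7)))) = √(-277816 + (9 + 0)²*√(561 + (9 + 0))) = √(-277816 + 9²*√(561 + 9)) = √(-277816 + 81*√570)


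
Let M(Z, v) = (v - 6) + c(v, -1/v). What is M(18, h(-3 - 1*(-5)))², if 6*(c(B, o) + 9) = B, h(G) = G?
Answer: 1444/9 ≈ 160.44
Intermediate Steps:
c(B, o) = -9 + B/6
M(Z, v) = -15 + 7*v/6 (M(Z, v) = (v - 6) + (-9 + v/6) = (-6 + v) + (-9 + v/6) = -15 + 7*v/6)
M(18, h(-3 - 1*(-5)))² = (-15 + 7*(-3 - 1*(-5))/6)² = (-15 + 7*(-3 + 5)/6)² = (-15 + (7/6)*2)² = (-15 + 7/3)² = (-38/3)² = 1444/9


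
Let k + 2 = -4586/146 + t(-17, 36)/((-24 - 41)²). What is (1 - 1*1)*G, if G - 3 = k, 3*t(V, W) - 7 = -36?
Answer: 0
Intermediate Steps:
t(V, W) = -29/3 (t(V, W) = 7/3 + (⅓)*(-36) = 7/3 - 12 = -29/3)
k = -30916442/925275 (k = -2 + (-4586/146 - 29/(3*(-24 - 41)²)) = -2 + (-4586*1/146 - 29/(3*((-65)²))) = -2 + (-2293/73 - 29/3/4225) = -2 + (-2293/73 - 29/3*1/4225) = -2 + (-2293/73 - 29/12675) = -2 - 29065892/925275 = -30916442/925275 ≈ -33.413)
G = -28140617/925275 (G = 3 - 30916442/925275 = -28140617/925275 ≈ -30.413)
(1 - 1*1)*G = (1 - 1*1)*(-28140617/925275) = (1 - 1)*(-28140617/925275) = 0*(-28140617/925275) = 0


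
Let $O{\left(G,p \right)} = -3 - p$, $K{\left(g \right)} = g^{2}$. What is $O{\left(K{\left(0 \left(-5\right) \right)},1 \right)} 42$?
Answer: $-168$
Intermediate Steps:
$O{\left(K{\left(0 \left(-5\right) \right)},1 \right)} 42 = \left(-3 - 1\right) 42 = \left(-4\right) 42 = -168$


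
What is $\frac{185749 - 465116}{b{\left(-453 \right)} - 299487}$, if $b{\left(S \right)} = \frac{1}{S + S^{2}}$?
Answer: $\frac{57202069452}{61321760171} \approx 0.93282$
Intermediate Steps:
$\frac{185749 - 465116}{b{\left(-453 \right)} - 299487} = \frac{185749 - 465116}{\frac{1}{\left(-453\right) \left(1 - 453\right)} - 299487} = - \frac{279367}{- \frac{1}{453 \left(-452\right)} - 299487} = - \frac{279367}{\left(- \frac{1}{453}\right) \left(- \frac{1}{452}\right) - 299487} = - \frac{279367}{\frac{1}{204756} - 299487} = - \frac{279367}{- \frac{61321760171}{204756}} = \left(-279367\right) \left(- \frac{204756}{61321760171}\right) = \frac{57202069452}{61321760171}$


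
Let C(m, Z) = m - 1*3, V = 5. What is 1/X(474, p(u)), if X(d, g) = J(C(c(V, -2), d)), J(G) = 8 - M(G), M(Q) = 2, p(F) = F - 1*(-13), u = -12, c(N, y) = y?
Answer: ⅙ ≈ 0.16667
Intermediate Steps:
C(m, Z) = -3 + m (C(m, Z) = m - 3 = -3 + m)
p(F) = 13 + F (p(F) = F + 13 = 13 + F)
J(G) = 6 (J(G) = 8 - 1*2 = 8 - 2 = 6)
X(d, g) = 6
1/X(474, p(u)) = 1/6 = ⅙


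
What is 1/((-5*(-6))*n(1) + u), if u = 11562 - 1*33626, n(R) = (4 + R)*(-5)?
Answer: -1/22814 ≈ -4.3833e-5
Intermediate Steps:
n(R) = -20 - 5*R
u = -22064 (u = 11562 - 33626 = -22064)
1/((-5*(-6))*n(1) + u) = 1/((-5*(-6))*(-20 - 5*1) - 22064) = 1/(30*(-20 - 5) - 22064) = 1/(30*(-25) - 22064) = 1/(-750 - 22064) = 1/(-22814) = -1/22814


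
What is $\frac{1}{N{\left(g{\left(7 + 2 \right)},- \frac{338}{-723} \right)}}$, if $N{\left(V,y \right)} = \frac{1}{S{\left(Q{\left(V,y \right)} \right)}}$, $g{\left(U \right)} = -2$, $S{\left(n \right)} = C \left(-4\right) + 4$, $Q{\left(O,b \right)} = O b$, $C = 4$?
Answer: $-12$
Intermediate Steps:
$S{\left(n \right)} = -12$ ($S{\left(n \right)} = 4 \left(-4\right) + 4 = -16 + 4 = -12$)
$N{\left(V,y \right)} = - \frac{1}{12}$ ($N{\left(V,y \right)} = \frac{1}{-12} = - \frac{1}{12}$)
$\frac{1}{N{\left(g{\left(7 + 2 \right)},- \frac{338}{-723} \right)}} = \frac{1}{- \frac{1}{12}} = -12$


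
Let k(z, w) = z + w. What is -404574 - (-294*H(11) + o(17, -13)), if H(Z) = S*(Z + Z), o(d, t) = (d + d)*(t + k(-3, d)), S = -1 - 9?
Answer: -469288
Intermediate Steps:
S = -10
k(z, w) = w + z
o(d, t) = 2*d*(-3 + d + t) (o(d, t) = (d + d)*(t + (d - 3)) = (2*d)*(t + (-3 + d)) = (2*d)*(-3 + d + t) = 2*d*(-3 + d + t))
H(Z) = -20*Z (H(Z) = -10*(Z + Z) = -20*Z)
-404574 - (-294*H(11) + o(17, -13)) = -404574 - (-(-5880)*11 + 2*17*(-3 + 17 - 13)) = -404574 - (-294*(-220) + 2*17*1) = -404574 - (64680 + 34) = -404574 - 1*64714 = -404574 - 64714 = -469288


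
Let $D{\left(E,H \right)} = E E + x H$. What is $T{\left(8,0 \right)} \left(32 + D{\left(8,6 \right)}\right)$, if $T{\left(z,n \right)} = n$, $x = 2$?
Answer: $0$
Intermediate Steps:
$D{\left(E,H \right)} = E^{2} + 2 H$ ($D{\left(E,H \right)} = E E + 2 H = E^{2} + 2 H$)
$T{\left(8,0 \right)} \left(32 + D{\left(8,6 \right)}\right) = 0 \left(32 + \left(8^{2} + 2 \cdot 6\right)\right) = 0 \left(32 + \left(64 + 12\right)\right) = 0 \left(32 + 76\right) = 0 \cdot 108 = 0$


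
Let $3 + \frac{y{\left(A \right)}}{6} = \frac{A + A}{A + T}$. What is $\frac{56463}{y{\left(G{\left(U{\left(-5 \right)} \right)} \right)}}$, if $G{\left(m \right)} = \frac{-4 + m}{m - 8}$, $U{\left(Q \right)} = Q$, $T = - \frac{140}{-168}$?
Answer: $- \frac{2239699}{498} \approx -4497.4$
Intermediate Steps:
$T = \frac{5}{6}$ ($T = \left(-140\right) \left(- \frac{1}{168}\right) = \frac{5}{6} \approx 0.83333$)
$G{\left(m \right)} = \frac{-4 + m}{-8 + m}$
$y{\left(A \right)} = -18 + \frac{12 A}{\frac{5}{6} + A}$ ($y{\left(A \right)} = -18 + 6 \frac{A + A}{A + \frac{5}{6}} = -18 + 6 \frac{2 A}{\frac{5}{6} + A} = -18 + \frac{12 A}{\frac{5}{6} + A}$)
$\frac{56463}{y{\left(G{\left(U{\left(-5 \right)} \right)} \right)}} = \frac{56463}{18 \frac{1}{5 + 6 \frac{-4 - 5}{-8 - 5}} \left(-5 - 2 \frac{-4 - 5}{-8 - 5}\right)} = \frac{56463}{18 \frac{1}{5 + 6 \frac{1}{-13} \left(-9\right)} \left(-5 - 2 \frac{1}{-13} \left(-9\right)\right)} = \frac{56463}{18 \frac{1}{5 + 6 \left(\left(- \frac{1}{13}\right) \left(-9\right)\right)} \left(-5 - 2 \left(\left(- \frac{1}{13}\right) \left(-9\right)\right)\right)} = \frac{56463}{18 \frac{1}{5 + 6 \cdot \frac{9}{13}} \left(-5 - \frac{18}{13}\right)} = \frac{56463}{18 \frac{1}{5 + \frac{54}{13}} \left(-5 - \frac{18}{13}\right)} = \frac{56463}{18 \frac{1}{\frac{119}{13}} \left(- \frac{83}{13}\right)} = \frac{56463}{18 \cdot \frac{13}{119} \left(- \frac{83}{13}\right)} = \frac{56463}{- \frac{1494}{119}} = 56463 \left(- \frac{119}{1494}\right) = - \frac{2239699}{498}$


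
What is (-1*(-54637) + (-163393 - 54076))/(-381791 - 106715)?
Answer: 81416/244253 ≈ 0.33333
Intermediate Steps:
(-1*(-54637) + (-163393 - 54076))/(-381791 - 106715) = (54637 - 217469)/(-488506) = -162832*(-1/488506) = 81416/244253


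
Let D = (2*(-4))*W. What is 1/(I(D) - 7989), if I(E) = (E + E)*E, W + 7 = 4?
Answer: -1/6837 ≈ -0.00014626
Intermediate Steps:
W = -3 (W = -7 + 4 = -3)
D = 24 (D = (2*(-4))*(-3) = -8*(-3) = 24)
I(E) = 2*E² (I(E) = (2*E)*E = 2*E²)
1/(I(D) - 7989) = 1/(2*24² - 7989) = 1/(2*576 - 7989) = 1/(1152 - 7989) = 1/(-6837) = -1/6837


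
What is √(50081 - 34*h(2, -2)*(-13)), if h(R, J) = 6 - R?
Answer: 3*√5761 ≈ 227.70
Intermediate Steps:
√(50081 - 34*h(2, -2)*(-13)) = √(50081 - 34*(6 - 1*2)*(-13)) = √(50081 - 34*(6 - 2)*(-13)) = √(50081 - 34*4*(-13)) = √(50081 - 136*(-13)) = √(50081 + 1768) = √51849 = 3*√5761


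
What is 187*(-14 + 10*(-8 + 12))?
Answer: 4862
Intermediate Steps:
187*(-14 + 10*(-8 + 12)) = 187*(-14 + 10*4) = 187*(-14 + 40) = 187*26 = 4862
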